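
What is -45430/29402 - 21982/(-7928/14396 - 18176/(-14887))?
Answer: -8657521521425208/263951971195 ≈ -32800.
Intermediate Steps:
-45430/29402 - 21982/(-7928/14396 - 18176/(-14887)) = -45430*1/29402 - 21982/(-7928*1/14396 - 18176*(-1/14887)) = -22715/14701 - 21982/(-1982/3599 + 18176/14887) = -22715/14701 - 21982/35909390/53578313 = -22715/14701 - 21982*53578313/35909390 = -22715/14701 - 588879238183/17954695 = -8657521521425208/263951971195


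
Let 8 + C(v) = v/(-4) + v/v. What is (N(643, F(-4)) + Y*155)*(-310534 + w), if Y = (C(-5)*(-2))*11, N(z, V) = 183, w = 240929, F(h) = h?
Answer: -2755035505/2 ≈ -1.3775e+9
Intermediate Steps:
C(v) = -7 - v/4 (C(v) = -8 + (v/(-4) + v/v) = -8 + (v*(-¼) + 1) = -8 + (-v/4 + 1) = -8 + (1 - v/4) = -7 - v/4)
Y = 253/2 (Y = ((-7 - ¼*(-5))*(-2))*11 = ((-7 + 5/4)*(-2))*11 = -23/4*(-2)*11 = (23/2)*11 = 253/2 ≈ 126.50)
(N(643, F(-4)) + Y*155)*(-310534 + w) = (183 + (253/2)*155)*(-310534 + 240929) = (183 + 39215/2)*(-69605) = (39581/2)*(-69605) = -2755035505/2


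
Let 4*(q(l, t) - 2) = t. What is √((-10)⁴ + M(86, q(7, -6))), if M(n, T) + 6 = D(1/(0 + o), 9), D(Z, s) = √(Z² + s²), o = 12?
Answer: √(359784 + 3*√11665)/6 ≈ 100.02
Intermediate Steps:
q(l, t) = 2 + t/4
M(n, T) = -6 + √11665/12 (M(n, T) = -6 + √((1/(0 + 12))² + 9²) = -6 + √((1/12)² + 81) = -6 + √(1/144 + 81) = -6 + √(11665/144) = -6 + √11665/12)
√((-10)⁴ + M(86, q(7, -6))) = √((-10)⁴ + (-6 + √11665/12)) = √(10000 + (-6 + √11665/12)) = √(9994 + √11665/12)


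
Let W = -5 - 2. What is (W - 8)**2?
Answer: 225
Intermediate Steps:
W = -7
(W - 8)**2 = (-7 - 8)**2 = (-15)**2 = 225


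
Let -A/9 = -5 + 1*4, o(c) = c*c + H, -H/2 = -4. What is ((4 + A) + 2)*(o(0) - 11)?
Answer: -45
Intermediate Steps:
H = 8 (H = -2*(-4) = 8)
o(c) = 8 + c**2 (o(c) = c*c + 8 = c**2 + 8 = 8 + c**2)
A = 9 (A = -9*(-5 + 1*4) = -9*(-5 + 4) = -9*(-1) = 9)
((4 + A) + 2)*(o(0) - 11) = ((4 + 9) + 2)*((8 + 0**2) - 11) = (13 + 2)*((8 + 0) - 11) = 15*(8 - 11) = 15*(-3) = -45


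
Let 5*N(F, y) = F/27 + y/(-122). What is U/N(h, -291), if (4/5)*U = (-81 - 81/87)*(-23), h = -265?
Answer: -1125065700/709717 ≈ -1585.2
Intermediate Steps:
N(F, y) = -y/610 + F/135 (N(F, y) = (F/27 + y/(-122))/5 = (F*(1/27) + y*(-1/122))/5 = (F/27 - y/122)/5 = (-y/122 + F/27)/5 = -y/610 + F/135)
U = 68310/29 (U = 5*((-81 - 81/87)*(-23))/4 = 5*((-81 - 81*1/87)*(-23))/4 = 5*((-81 - 27/29)*(-23))/4 = 5*(-2376/29*(-23))/4 = (5/4)*(54648/29) = 68310/29 ≈ 2355.5)
U/N(h, -291) = 68310/(29*(-1/610*(-291) + (1/135)*(-265))) = 68310/(29*(291/610 - 53/27)) = 68310/(29*(-24473/16470)) = (68310/29)*(-16470/24473) = -1125065700/709717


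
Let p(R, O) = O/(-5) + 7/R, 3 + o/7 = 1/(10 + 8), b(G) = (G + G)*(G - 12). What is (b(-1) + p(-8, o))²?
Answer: 110859841/129600 ≈ 855.40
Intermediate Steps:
b(G) = 2*G*(-12 + G) (b(G) = (2*G)*(-12 + G) = 2*G*(-12 + G))
o = -371/18 (o = -21 + 7/(10 + 8) = -21 + 7/18 = -371/18 ≈ -20.611)
p(R, O) = 7/R - O/5 (p(R, O) = O*(-⅕) + 7/R = -O/5 + 7/R = 7/R - O/5)
(b(-1) + p(-8, o))² = (2*(-1)*(-12 - 1) + (7/(-8) - ⅕*(-371/18)))² = (2*(-1)*(-13) + (7*(-⅛) + 371/90))² = (26 + (-7/8 + 371/90))² = (26 + 1169/360)² = (10529/360)² = 110859841/129600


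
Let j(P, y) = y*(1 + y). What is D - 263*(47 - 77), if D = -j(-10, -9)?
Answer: 7818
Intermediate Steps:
D = -72 (D = -(-9)*(1 - 9) = -(-9)*(-8) = -1*72 = -72)
D - 263*(47 - 77) = -72 - 263*(47 - 77) = -72 - 263*(-30) = -72 + 7890 = 7818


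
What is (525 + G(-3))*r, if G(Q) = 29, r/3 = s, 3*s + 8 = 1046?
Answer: 575052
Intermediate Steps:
s = 346 (s = -8/3 + (⅓)*1046 = -8/3 + 1046/3 = 346)
r = 1038 (r = 3*346 = 1038)
(525 + G(-3))*r = (525 + 29)*1038 = 554*1038 = 575052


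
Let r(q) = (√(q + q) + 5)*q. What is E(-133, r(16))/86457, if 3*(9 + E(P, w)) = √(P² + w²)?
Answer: -3/28819 + √(32281 + 10240*√2)/259371 ≈ 0.00072964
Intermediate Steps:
r(q) = q*(5 + √2*√q) (r(q) = (√(2*q) + 5)*q = (√2*√q + 5)*q = (5 + √2*√q)*q = q*(5 + √2*√q))
E(P, w) = -9 + √(P² + w²)/3
E(-133, r(16))/86457 = (-9 + √((-133)² + (5*16 + √2*16^(3/2))²)/3)/86457 = (-9 + √(17689 + (80 + √2*64)²)/3)*(1/86457) = (-9 + √(17689 + (80 + 64*√2)²)/3)*(1/86457) = -3/28819 + √(17689 + (80 + 64*√2)²)/259371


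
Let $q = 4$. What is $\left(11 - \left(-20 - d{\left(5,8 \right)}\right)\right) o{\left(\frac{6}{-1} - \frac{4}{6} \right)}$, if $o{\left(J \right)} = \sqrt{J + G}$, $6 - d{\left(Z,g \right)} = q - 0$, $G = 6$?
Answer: $11 i \sqrt{6} \approx 26.944 i$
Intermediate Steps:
$d{\left(Z,g \right)} = 2$ ($d{\left(Z,g \right)} = 6 - \left(4 - 0\right) = 6 - \left(4 + 0\right) = 6 - 4 = 2$)
$o{\left(J \right)} = \sqrt{6 + J}$ ($o{\left(J \right)} = \sqrt{J + 6} = \sqrt{6 + J}$)
$\left(11 - \left(-20 - d{\left(5,8 \right)}\right)\right) o{\left(\frac{6}{-1} - \frac{4}{6} \right)} = \left(11 + \left(\left(22 + 2\right) - 2\right)\right) \sqrt{6 + \left(\frac{6}{-1} - \frac{4}{6}\right)} = \left(11 + \left(24 - 2\right)\right) \sqrt{6 + \left(6 \left(-1\right) - \frac{2}{3}\right)} = \left(11 + 22\right) \sqrt{6 - \frac{20}{3}} = 33 \sqrt{6 - \frac{20}{3}} = 33 \sqrt{- \frac{2}{3}} = 33 \frac{i \sqrt{6}}{3} = 11 i \sqrt{6}$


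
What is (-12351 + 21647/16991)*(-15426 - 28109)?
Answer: 9135131635790/16991 ≈ 5.3765e+8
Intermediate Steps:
(-12351 + 21647/16991)*(-15426 - 28109) = (-12351 + 21647*(1/16991))*(-43535) = (-12351 + 21647/16991)*(-43535) = -209834194/16991*(-43535) = 9135131635790/16991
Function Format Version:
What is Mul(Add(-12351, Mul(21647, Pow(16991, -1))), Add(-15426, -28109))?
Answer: Rational(9135131635790, 16991) ≈ 5.3765e+8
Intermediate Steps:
Mul(Add(-12351, Mul(21647, Pow(16991, -1))), Add(-15426, -28109)) = Mul(Add(-12351, Mul(21647, Rational(1, 16991))), -43535) = Mul(Add(-12351, Rational(21647, 16991)), -43535) = Mul(Rational(-209834194, 16991), -43535) = Rational(9135131635790, 16991)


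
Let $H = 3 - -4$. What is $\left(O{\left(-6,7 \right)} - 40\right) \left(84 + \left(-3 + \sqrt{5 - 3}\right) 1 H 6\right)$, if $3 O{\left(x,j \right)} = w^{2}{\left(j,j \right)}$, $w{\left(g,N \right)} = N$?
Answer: $994 - 994 \sqrt{2} \approx -411.73$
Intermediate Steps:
$H = 7$ ($H = 3 + 4 = 7$)
$O{\left(x,j \right)} = \frac{j^{2}}{3}$
$\left(O{\left(-6,7 \right)} - 40\right) \left(84 + \left(-3 + \sqrt{5 - 3}\right) 1 H 6\right) = \left(\frac{7^{2}}{3} - 40\right) \left(84 + \left(-3 + \sqrt{5 - 3}\right) 1 \cdot 7 \cdot 6\right) = \left(\frac{1}{3} \cdot 49 - 40\right) \left(84 + \left(-3 + \sqrt{2}\right) 7 \cdot 6\right) = \left(\frac{49}{3} - 40\right) \left(84 + \left(-3 + \sqrt{2}\right) 42\right) = - \frac{71 \left(84 - \left(126 - 42 \sqrt{2}\right)\right)}{3} = - \frac{71 \left(-42 + 42 \sqrt{2}\right)}{3} = 994 - 994 \sqrt{2}$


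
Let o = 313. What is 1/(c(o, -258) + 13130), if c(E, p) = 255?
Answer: 1/13385 ≈ 7.4710e-5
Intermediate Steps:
1/(c(o, -258) + 13130) = 1/(255 + 13130) = 1/13385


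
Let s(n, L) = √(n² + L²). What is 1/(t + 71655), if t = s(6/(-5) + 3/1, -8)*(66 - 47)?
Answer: 5/359054 ≈ 1.3925e-5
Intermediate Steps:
s(n, L) = √(L² + n²)
t = 779/5 (t = √((-8)² + (6/(-5) + 3/1)²)*(66 - 47) = √(64 + (6*(-⅕) + 3*1)²)*19 = √(64 + (-6/5 + 3)²)*19 = √(64 + (9/5)²)*19 = √(64 + 81/25)*19 = √(1681/25)*19 = (41/5)*19 = 779/5 ≈ 155.80)
1/(t + 71655) = 1/(779/5 + 71655) = 1/(359054/5) = 5/359054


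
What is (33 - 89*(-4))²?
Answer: 151321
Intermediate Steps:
(33 - 89*(-4))² = (33 + 356)² = 389² = 151321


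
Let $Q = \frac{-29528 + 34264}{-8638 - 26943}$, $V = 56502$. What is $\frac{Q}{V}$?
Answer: $- \frac{2368}{1005198831} \approx -2.3558 \cdot 10^{-6}$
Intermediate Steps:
$Q = - \frac{4736}{35581}$ ($Q = \frac{4736}{-35581} = 4736 \left(- \frac{1}{35581}\right) = - \frac{4736}{35581} \approx -0.1331$)
$\frac{Q}{V} = - \frac{4736}{35581 \cdot 56502} = \left(- \frac{4736}{35581}\right) \frac{1}{56502} = - \frac{2368}{1005198831}$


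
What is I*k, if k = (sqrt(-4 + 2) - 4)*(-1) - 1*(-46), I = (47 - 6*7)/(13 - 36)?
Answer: -250/23 + 5*I*sqrt(2)/23 ≈ -10.87 + 0.30744*I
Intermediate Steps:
I = -5/23 (I = (47 - 42)/(-23) = 5*(-1/23) = -5/23 ≈ -0.21739)
k = 50 - I*sqrt(2) (k = (sqrt(-2) - 4)*(-1) + 46 = (I*sqrt(2) - 4)*(-1) + 46 = (-4 + I*sqrt(2))*(-1) + 46 = (4 - I*sqrt(2)) + 46 = 50 - I*sqrt(2) ≈ 50.0 - 1.4142*I)
I*k = -5*(50 - I*sqrt(2))/23 = -250/23 + 5*I*sqrt(2)/23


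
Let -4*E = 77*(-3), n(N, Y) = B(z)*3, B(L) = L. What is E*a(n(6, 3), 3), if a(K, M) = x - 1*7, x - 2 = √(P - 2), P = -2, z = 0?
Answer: -1155/4 + 231*I/2 ≈ -288.75 + 115.5*I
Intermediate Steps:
x = 2 + 2*I (x = 2 + √(-2 - 2) = 2 + √(-4) = 2 + 2*I ≈ 2.0 + 2.0*I)
n(N, Y) = 0 (n(N, Y) = 0*3 = 0)
a(K, M) = -5 + 2*I (a(K, M) = (2 + 2*I) - 1*7 = (2 + 2*I) - 7 = -5 + 2*I)
E = 231/4 (E = -77*(-3)/4 = -¼*(-231) = 231/4 ≈ 57.750)
E*a(n(6, 3), 3) = 231*(-5 + 2*I)/4 = -1155/4 + 231*I/2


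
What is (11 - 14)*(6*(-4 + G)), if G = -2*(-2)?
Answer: 0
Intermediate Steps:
G = 4
(11 - 14)*(6*(-4 + G)) = (11 - 14)*(6*(-4 + 4)) = -18*0 = -3*0 = 0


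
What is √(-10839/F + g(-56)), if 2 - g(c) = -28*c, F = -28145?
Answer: I*√1240187781495/28145 ≈ 39.568*I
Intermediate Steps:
g(c) = 2 + 28*c (g(c) = 2 - (-28)*c = 2 + 28*c)
√(-10839/F + g(-56)) = √(-10839/(-28145) + (2 + 28*(-56))) = √(-10839*(-1/28145) + (2 - 1568)) = √(10839/28145 - 1566) = √(-44064231/28145) = I*√1240187781495/28145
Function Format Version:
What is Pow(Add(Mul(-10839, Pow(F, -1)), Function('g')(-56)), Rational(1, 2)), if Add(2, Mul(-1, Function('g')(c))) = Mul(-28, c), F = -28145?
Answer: Mul(Rational(1, 28145), I, Pow(1240187781495, Rational(1, 2))) ≈ Mul(39.568, I)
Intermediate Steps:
Function('g')(c) = Add(2, Mul(28, c)) (Function('g')(c) = Add(2, Mul(-1, Mul(-28, c))) = Add(2, Mul(28, c)))
Pow(Add(Mul(-10839, Pow(F, -1)), Function('g')(-56)), Rational(1, 2)) = Pow(Add(Mul(-10839, Pow(-28145, -1)), Add(2, Mul(28, -56))), Rational(1, 2)) = Pow(Add(Mul(-10839, Rational(-1, 28145)), Add(2, -1568)), Rational(1, 2)) = Pow(Add(Rational(10839, 28145), -1566), Rational(1, 2)) = Pow(Rational(-44064231, 28145), Rational(1, 2)) = Mul(Rational(1, 28145), I, Pow(1240187781495, Rational(1, 2)))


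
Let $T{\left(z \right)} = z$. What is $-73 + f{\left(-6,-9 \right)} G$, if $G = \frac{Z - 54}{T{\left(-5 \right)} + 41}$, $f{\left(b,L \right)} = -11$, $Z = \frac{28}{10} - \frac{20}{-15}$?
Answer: $- \frac{7798}{135} \approx -57.763$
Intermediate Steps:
$Z = \frac{62}{15}$ ($Z = 28 \cdot \frac{1}{10} - - \frac{4}{3} = \frac{14}{5} + \frac{4}{3} = \frac{62}{15} \approx 4.1333$)
$G = - \frac{187}{135}$ ($G = \frac{\frac{62}{15} - 54}{-5 + 41} = - \frac{748}{15 \cdot 36} = \left(- \frac{748}{15}\right) \frac{1}{36} = - \frac{187}{135} \approx -1.3852$)
$-73 + f{\left(-6,-9 \right)} G = -73 - - \frac{2057}{135} = -73 + \frac{2057}{135} = - \frac{7798}{135}$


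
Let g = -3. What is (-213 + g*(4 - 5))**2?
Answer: 44100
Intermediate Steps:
(-213 + g*(4 - 5))**2 = (-213 - 3*(4 - 5))**2 = (-213 - 3*(-1))**2 = (-213 + 3)**2 = (-210)**2 = 44100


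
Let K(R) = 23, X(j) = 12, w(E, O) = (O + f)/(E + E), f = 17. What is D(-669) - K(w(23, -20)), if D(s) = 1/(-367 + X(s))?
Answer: -8166/355 ≈ -23.003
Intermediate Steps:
w(E, O) = (17 + O)/(2*E) (w(E, O) = (O + 17)/(E + E) = (17 + O)/((2*E)) = (17 + O)*(1/(2*E)) = (17 + O)/(2*E))
D(s) = -1/355 (D(s) = 1/(-367 + 12) = 1/(-355) = -1/355)
D(-669) - K(w(23, -20)) = -1/355 - 1*23 = -1/355 - 23 = -8166/355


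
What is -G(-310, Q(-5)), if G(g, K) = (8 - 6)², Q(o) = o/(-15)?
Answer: -4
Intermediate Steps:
Q(o) = -o/15 (Q(o) = o*(-1/15) = -o/15)
G(g, K) = 4 (G(g, K) = 2² = 4)
-G(-310, Q(-5)) = -1*4 = -4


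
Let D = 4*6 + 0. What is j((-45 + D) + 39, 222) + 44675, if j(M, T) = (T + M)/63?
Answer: 938255/21 ≈ 44679.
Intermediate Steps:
D = 24 (D = 24 + 0 = 24)
j(M, T) = M/63 + T/63 (j(M, T) = (M + T)*(1/63) = M/63 + T/63)
j((-45 + D) + 39, 222) + 44675 = (((-45 + 24) + 39)/63 + (1/63)*222) + 44675 = ((-21 + 39)/63 + 74/21) + 44675 = ((1/63)*18 + 74/21) + 44675 = (2/7 + 74/21) + 44675 = 80/21 + 44675 = 938255/21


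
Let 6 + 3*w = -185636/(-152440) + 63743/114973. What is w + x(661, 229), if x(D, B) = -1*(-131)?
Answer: 1703452366297/13144863090 ≈ 129.59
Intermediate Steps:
x(D, B) = 131
w = -18524698493/13144863090 (w = -2 + (-185636/(-152440) + 63743/114973)/3 = -2 + (-185636*(-1/152440) + 63743*(1/114973))/3 = -2 + (46409/38110 + 63743/114973)/3 = -2 + (⅓)*(7765027687/4381621030) = -2 + 7765027687/13144863090 = -18524698493/13144863090 ≈ -1.4093)
w + x(661, 229) = -18524698493/13144863090 + 131 = 1703452366297/13144863090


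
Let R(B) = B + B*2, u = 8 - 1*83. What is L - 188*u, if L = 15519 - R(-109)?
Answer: 29946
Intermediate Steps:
u = -75 (u = 8 - 83 = -75)
R(B) = 3*B (R(B) = B + 2*B = 3*B)
L = 15846 (L = 15519 - 3*(-109) = 15519 - 1*(-327) = 15519 + 327 = 15846)
L - 188*u = 15846 - 188*(-75) = 15846 + 14100 = 29946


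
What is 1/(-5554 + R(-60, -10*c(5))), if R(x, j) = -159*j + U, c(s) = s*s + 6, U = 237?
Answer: 1/43973 ≈ 2.2741e-5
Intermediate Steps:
c(s) = 6 + s² (c(s) = s² + 6 = 6 + s²)
R(x, j) = 237 - 159*j (R(x, j) = -159*j + 237 = 237 - 159*j)
1/(-5554 + R(-60, -10*c(5))) = 1/(-5554 + (237 - (-1590)*(6 + 5²))) = 1/(-5554 + (237 - (-1590)*(6 + 25))) = 1/(-5554 + (237 - (-1590)*31)) = 1/(-5554 + (237 - 159*(-310))) = 1/(-5554 + (237 + 49290)) = 1/(-5554 + 49527) = 1/43973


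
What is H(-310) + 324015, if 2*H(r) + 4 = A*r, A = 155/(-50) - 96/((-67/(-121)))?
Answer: 47083089/134 ≈ 3.5137e+5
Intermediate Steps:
A = -118237/670 (A = 155*(-1/50) - 96/((-67*(-1/121))) = -31/10 - 96/67/121 = -31/10 - 96*121/67 = -31/10 - 11616/67 = -118237/670 ≈ -176.47)
H(r) = -2 - 118237*r/1340 (H(r) = -2 + (-118237*r/670)/2 = -2 - 118237*r/1340)
H(-310) + 324015 = (-2 - 118237/1340*(-310)) + 324015 = (-2 + 3665347/134) + 324015 = 3665079/134 + 324015 = 47083089/134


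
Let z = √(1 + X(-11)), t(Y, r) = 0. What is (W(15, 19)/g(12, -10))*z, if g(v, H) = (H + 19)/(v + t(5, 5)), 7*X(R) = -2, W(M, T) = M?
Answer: 20*√35/7 ≈ 16.903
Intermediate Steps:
X(R) = -2/7 (X(R) = (⅐)*(-2) = -2/7)
g(v, H) = (19 + H)/v (g(v, H) = (H + 19)/(v + 0) = (19 + H)/v)
z = √35/7 (z = √(1 - 2/7) = √(5/7) = √35/7 ≈ 0.84515)
(W(15, 19)/g(12, -10))*z = (15/(((19 - 10)/12)))*(√35/7) = (15/(((1/12)*9)))*(√35/7) = (15/(¾))*(√35/7) = (15*(4/3))*(√35/7) = 20*(√35/7) = 20*√35/7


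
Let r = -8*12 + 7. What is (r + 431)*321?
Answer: 109782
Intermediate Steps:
r = -89 (r = -96 + 7 = -89)
(r + 431)*321 = (-89 + 431)*321 = 342*321 = 109782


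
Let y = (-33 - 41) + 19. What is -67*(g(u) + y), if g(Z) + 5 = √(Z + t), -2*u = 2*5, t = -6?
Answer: 4020 - 67*I*√11 ≈ 4020.0 - 222.21*I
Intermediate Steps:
y = -55 (y = -74 + 19 = -55)
u = -5 ≈ -5.0000
g(Z) = -5 + √(-6 + Z) (g(Z) = -5 + √(Z - 6) = -5 + √(-6 + Z))
-67*(g(u) + y) = -67*((-5 + √(-6 - 5)) - 55) = -67*((-5 + √(-11)) - 55) = -67*((-5 + I*√11) - 55) = -67*(-60 + I*√11) = 4020 - 67*I*√11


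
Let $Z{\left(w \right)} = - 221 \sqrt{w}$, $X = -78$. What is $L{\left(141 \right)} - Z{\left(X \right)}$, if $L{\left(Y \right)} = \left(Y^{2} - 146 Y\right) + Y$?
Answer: $-564 + 221 i \sqrt{78} \approx -564.0 + 1951.8 i$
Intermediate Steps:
$L{\left(Y \right)} = Y^{2} - 145 Y$
$L{\left(141 \right)} - Z{\left(X \right)} = 141 \left(-145 + 141\right) - - 221 \sqrt{-78} = 141 \left(-4\right) - - 221 i \sqrt{78} = -564 - - 221 i \sqrt{78} = -564 + 221 i \sqrt{78}$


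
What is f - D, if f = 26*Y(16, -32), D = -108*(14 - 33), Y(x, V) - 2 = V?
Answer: -2832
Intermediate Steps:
Y(x, V) = 2 + V
D = 2052 (D = -108*(-19) = 2052)
f = -780 (f = 26*(2 - 32) = 26*(-30) = -780)
f - D = -780 - 1*2052 = -780 - 2052 = -2832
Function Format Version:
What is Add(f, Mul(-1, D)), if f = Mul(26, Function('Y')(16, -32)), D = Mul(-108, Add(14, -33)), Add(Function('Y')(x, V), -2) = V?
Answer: -2832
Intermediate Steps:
Function('Y')(x, V) = Add(2, V)
D = 2052 (D = Mul(-108, -19) = 2052)
f = -780 (f = Mul(26, Add(2, -32)) = Mul(26, -30) = -780)
Add(f, Mul(-1, D)) = Add(-780, Mul(-1, 2052)) = Add(-780, -2052) = -2832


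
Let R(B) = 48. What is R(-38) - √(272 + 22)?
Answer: 48 - 7*√6 ≈ 30.854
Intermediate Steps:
R(-38) - √(272 + 22) = 48 - √(272 + 22) = 48 - √294 = 48 - 7*√6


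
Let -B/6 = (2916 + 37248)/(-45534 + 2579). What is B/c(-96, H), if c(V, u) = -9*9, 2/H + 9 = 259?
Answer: -26776/386595 ≈ -0.069261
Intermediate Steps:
H = 1/125 (H = 2/(-9 + 259) = 2/250 = 2*(1/250) = 1/125 ≈ 0.0080000)
c(V, u) = -81
B = 240984/42955 (B = -6*(2916 + 37248)/(-45534 + 2579) = -240984/(-42955) = -240984*(-1)/42955 = -6*(-40164/42955) = 240984/42955 ≈ 5.6102)
B/c(-96, H) = (240984/42955)/(-81) = (240984/42955)*(-1/81) = -26776/386595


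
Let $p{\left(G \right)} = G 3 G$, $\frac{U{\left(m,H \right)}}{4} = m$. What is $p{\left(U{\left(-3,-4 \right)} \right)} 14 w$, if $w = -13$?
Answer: $-78624$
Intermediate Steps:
$U{\left(m,H \right)} = 4 m$
$p{\left(G \right)} = 3 G^{2}$ ($p{\left(G \right)} = 3 G G = 3 G^{2}$)
$p{\left(U{\left(-3,-4 \right)} \right)} 14 w = 3 \left(4 \left(-3\right)\right)^{2} \cdot 14 \left(-13\right) = 3 \left(-12\right)^{2} \cdot 14 \left(-13\right) = 3 \cdot 144 \cdot 14 \left(-13\right) = 432 \cdot 14 \left(-13\right) = 6048 \left(-13\right) = -78624$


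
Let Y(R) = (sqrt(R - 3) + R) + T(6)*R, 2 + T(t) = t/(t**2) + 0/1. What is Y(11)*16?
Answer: -440/3 + 32*sqrt(2) ≈ -101.41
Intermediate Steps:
T(t) = -2 + 1/t (T(t) = -2 + (t/(t**2) + 0/1) = -2 + (t/t**2 + 0*1) = -2 + (1/t + 0) = -2 + 1/t)
Y(R) = sqrt(-3 + R) - 5*R/6 (Y(R) = (sqrt(R - 3) + R) + (-2 + 1/6)*R = (sqrt(-3 + R) + R) + (-2 + 1/6)*R = (R + sqrt(-3 + R)) - 11*R/6 = sqrt(-3 + R) - 5*R/6)
Y(11)*16 = (sqrt(-3 + 11) - 5/6*11)*16 = (sqrt(8) - 55/6)*16 = (2*sqrt(2) - 55/6)*16 = (-55/6 + 2*sqrt(2))*16 = -440/3 + 32*sqrt(2)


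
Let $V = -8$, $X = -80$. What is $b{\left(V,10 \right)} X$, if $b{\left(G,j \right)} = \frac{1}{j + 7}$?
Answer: $- \frac{80}{17} \approx -4.7059$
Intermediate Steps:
$b{\left(G,j \right)} = \frac{1}{7 + j}$
$b{\left(V,10 \right)} X = \frac{1}{7 + 10} \left(-80\right) = \frac{1}{17} \left(-80\right) = - \frac{80}{17}$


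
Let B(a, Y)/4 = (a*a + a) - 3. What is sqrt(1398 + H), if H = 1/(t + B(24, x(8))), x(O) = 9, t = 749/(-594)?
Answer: 2*sqrt(702473717934651)/1417723 ≈ 37.390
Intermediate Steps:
t = -749/594 (t = 749*(-1/594) = -749/594 ≈ -1.2609)
B(a, Y) = -12 + 4*a + 4*a**2 (B(a, Y) = 4*((a*a + a) - 3) = 4*((a**2 + a) - 3) = 4*((a + a**2) - 3) = 4*(-3 + a + a**2) = -12 + 4*a + 4*a**2)
H = 594/1417723 (H = 1/(-749/594 + (-12 + 4*24 + 4*24**2)) = 1/(-749/594 + (-12 + 96 + 4*576)) = 1/(-749/594 + (-12 + 96 + 2304)) = 1/(-749/594 + 2388) = 1/(1417723/594) = 594/1417723 ≈ 0.00041898)
sqrt(1398 + H) = sqrt(1398 + 594/1417723) = sqrt(1981977348/1417723) = 2*sqrt(702473717934651)/1417723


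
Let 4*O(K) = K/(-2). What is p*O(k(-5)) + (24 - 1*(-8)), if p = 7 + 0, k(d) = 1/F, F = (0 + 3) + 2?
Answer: 1273/40 ≈ 31.825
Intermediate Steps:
F = 5 (F = 3 + 2 = 5)
k(d) = 1/5
p = 7
O(K) = -K/8 (O(K) = (K/(-2))/4 = (K*(-1/2))/4 = (-K/2)/4 = -K/8)
p*O(k(-5)) + (24 - 1*(-8)) = 7*(-1/8*1/5) + (24 - 1*(-8)) = 7*(-1/40) + (24 + 8) = -7/40 + 32 = 1273/40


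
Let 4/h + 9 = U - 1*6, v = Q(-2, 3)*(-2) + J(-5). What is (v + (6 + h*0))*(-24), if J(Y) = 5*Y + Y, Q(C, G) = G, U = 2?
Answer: 720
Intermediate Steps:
J(Y) = 6*Y
v = -36 (v = 3*(-2) + 6*(-5) = -6 - 30 = -36)
h = -4/13 (h = 4/(-9 + (2 - 1*6)) = 4/(-9 + (2 - 6)) = 4/(-9 - 4) = 4/(-13) = 4*(-1/13) = -4/13 ≈ -0.30769)
(v + (6 + h*0))*(-24) = (-36 + (6 - 4/13*0))*(-24) = (-36 + (6 + 0))*(-24) = (-36 + 6)*(-24) = -30*(-24) = 720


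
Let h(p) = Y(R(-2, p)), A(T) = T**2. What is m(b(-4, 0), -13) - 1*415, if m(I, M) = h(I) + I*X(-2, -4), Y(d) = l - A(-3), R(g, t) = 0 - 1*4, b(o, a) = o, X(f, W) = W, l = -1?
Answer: -409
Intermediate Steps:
R(g, t) = -4 (R(g, t) = 0 - 4 = -4)
Y(d) = -10 (Y(d) = -1 - 1*(-3)**2 = -1 - 1*9 = -1 - 9 = -10)
h(p) = -10
m(I, M) = -10 - 4*I (m(I, M) = -10 + I*(-4) = -10 - 4*I)
m(b(-4, 0), -13) - 1*415 = (-10 - 4*(-4)) - 1*415 = (-10 + 16) - 415 = 6 - 415 = -409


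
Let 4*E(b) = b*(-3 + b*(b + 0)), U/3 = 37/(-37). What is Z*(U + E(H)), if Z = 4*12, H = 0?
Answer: -144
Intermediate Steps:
Z = 48
U = -3 (U = 3*(37/(-37)) = 3*(37*(-1/37)) = 3*(-1) = -3)
E(b) = b*(-3 + b²)/4 (E(b) = (b*(-3 + b*(b + 0)))/4 = (b*(-3 + b*b))/4 = (b*(-3 + b²))/4 = b*(-3 + b²)/4)
Z*(U + E(H)) = 48*(-3 + (¼)*0*(-3 + 0²)) = 48*(-3 + (¼)*0*(-3 + 0)) = 48*(-3 + (¼)*0*(-3)) = 48*(-3 + 0) = 48*(-3) = -144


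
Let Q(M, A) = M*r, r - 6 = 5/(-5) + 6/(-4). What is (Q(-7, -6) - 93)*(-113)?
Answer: 26555/2 ≈ 13278.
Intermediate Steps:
r = 7/2 (r = 6 + (5/(-5) + 6/(-4)) = 6 + (5*(-1/5) + 6*(-1/4)) = 6 + (-1 - 3/2) = 6 - 5/2 = 7/2 ≈ 3.5000)
Q(M, A) = 7*M/2 (Q(M, A) = M*(7/2) = 7*M/2)
(Q(-7, -6) - 93)*(-113) = ((7/2)*(-7) - 93)*(-113) = (-49/2 - 93)*(-113) = -235/2*(-113) = 26555/2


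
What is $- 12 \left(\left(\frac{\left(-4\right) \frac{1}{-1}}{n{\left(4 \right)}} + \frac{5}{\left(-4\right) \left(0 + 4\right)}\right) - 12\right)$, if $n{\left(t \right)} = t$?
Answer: $\frac{543}{4} \approx 135.75$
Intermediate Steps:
$- 12 \left(\left(\frac{\left(-4\right) \frac{1}{-1}}{n{\left(4 \right)}} + \frac{5}{\left(-4\right) \left(0 + 4\right)}\right) - 12\right) = - 12 \left(\left(\frac{\left(-4\right) \frac{1}{-1}}{4} + \frac{5}{\left(-4\right) \left(0 + 4\right)}\right) - 12\right) = - 12 \left(\left(\left(-4\right) \left(-1\right) \frac{1}{4} + \frac{5}{\left(-4\right) 4}\right) - 12\right) = - 12 \left(\left(4 \cdot \frac{1}{4} + \frac{5}{-16}\right) - 12\right) = - 12 \left(\left(1 + 5 \left(- \frac{1}{16}\right)\right) - 12\right) = - 12 \left(\left(1 - \frac{5}{16}\right) - 12\right) = - 12 \left(\frac{11}{16} - 12\right) = \left(-12\right) \left(- \frac{181}{16}\right) = \frac{543}{4}$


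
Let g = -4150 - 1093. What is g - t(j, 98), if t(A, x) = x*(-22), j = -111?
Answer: -3087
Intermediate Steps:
g = -5243
t(A, x) = -22*x
g - t(j, 98) = -5243 - (-22)*98 = -5243 - 1*(-2156) = -5243 + 2156 = -3087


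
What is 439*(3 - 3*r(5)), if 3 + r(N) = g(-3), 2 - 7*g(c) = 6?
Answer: 42144/7 ≈ 6020.6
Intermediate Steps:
g(c) = -4/7 (g(c) = 2/7 - ⅐*6 = 2/7 - 6/7 = -4/7)
r(N) = -25/7 (r(N) = -3 - 4/7 = -25/7)
439*(3 - 3*r(5)) = 439*(3 - 3*(-25/7)) = 439*(3 + 75/7) = 439*(96/7) = 42144/7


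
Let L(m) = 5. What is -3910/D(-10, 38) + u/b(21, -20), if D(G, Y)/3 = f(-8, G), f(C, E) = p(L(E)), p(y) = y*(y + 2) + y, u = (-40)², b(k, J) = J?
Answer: -1351/12 ≈ -112.58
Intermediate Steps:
u = 1600
p(y) = y + y*(2 + y) (p(y) = y*(2 + y) + y = y + y*(2 + y))
f(C, E) = 40 (f(C, E) = 5*(3 + 5) = 5*8 = 40)
D(G, Y) = 120 (D(G, Y) = 3*40 = 120)
-3910/D(-10, 38) + u/b(21, -20) = -3910/120 + 1600/(-20) = -3910*1/120 + 1600*(-1/20) = -391/12 - 80 = -1351/12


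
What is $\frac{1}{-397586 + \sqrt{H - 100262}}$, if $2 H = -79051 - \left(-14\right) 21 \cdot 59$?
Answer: $- \frac{795172}{316149517021} - \frac{i \sqrt{524458}}{316149517021} \approx -2.5152 \cdot 10^{-6} - 2.2907 \cdot 10^{-9} i$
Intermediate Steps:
$H = - \frac{61705}{2}$ ($H = \frac{-79051 - \left(-14\right) 21 \cdot 59}{2} = \frac{-79051 - \left(-294\right) 59}{2} = \frac{-79051 - -17346}{2} = \frac{-79051 + 17346}{2} = \frac{1}{2} \left(-61705\right) = - \frac{61705}{2} \approx -30853.0$)
$\frac{1}{-397586 + \sqrt{H - 100262}} = \frac{1}{-397586 + \sqrt{- \frac{61705}{2} - 100262}} = \frac{1}{-397586 + \sqrt{- \frac{262229}{2}}} = \frac{1}{-397586 + \frac{i \sqrt{524458}}{2}}$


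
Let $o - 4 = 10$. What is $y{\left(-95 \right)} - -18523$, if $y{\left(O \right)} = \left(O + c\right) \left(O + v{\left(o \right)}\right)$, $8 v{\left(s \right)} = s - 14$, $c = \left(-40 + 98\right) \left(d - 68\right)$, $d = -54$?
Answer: $699768$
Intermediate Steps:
$o = 14$ ($o = 4 + 10 = 14$)
$c = -7076$ ($c = \left(-40 + 98\right) \left(-54 - 68\right) = 58 \left(-122\right) = -7076$)
$v{\left(s \right)} = - \frac{7}{4} + \frac{s}{8}$ ($v{\left(s \right)} = \frac{s - 14}{8} = \frac{-14 + s}{8} = - \frac{7}{4} + \frac{s}{8}$)
$y{\left(O \right)} = O \left(-7076 + O\right)$ ($y{\left(O \right)} = \left(O - 7076\right) \left(O + \left(- \frac{7}{4} + \frac{1}{8} \cdot 14\right)\right) = \left(-7076 + O\right) \left(O + \left(- \frac{7}{4} + \frac{7}{4}\right)\right) = \left(-7076 + O\right) \left(O + 0\right) = \left(-7076 + O\right) O = O \left(-7076 + O\right)$)
$y{\left(-95 \right)} - -18523 = - 95 \left(-7076 - 95\right) - -18523 = \left(-95\right) \left(-7171\right) + 18523 = 681245 + 18523 = 699768$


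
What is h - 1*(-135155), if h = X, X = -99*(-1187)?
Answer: 252668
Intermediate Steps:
X = 117513
h = 117513
h - 1*(-135155) = 117513 - 1*(-135155) = 117513 + 135155 = 252668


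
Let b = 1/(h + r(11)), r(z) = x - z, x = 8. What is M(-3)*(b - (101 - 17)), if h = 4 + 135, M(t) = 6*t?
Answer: 102807/68 ≈ 1511.9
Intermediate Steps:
r(z) = 8 - z
h = 139
b = 1/136 (b = 1/(139 + (8 - 1*11)) = 1/(139 + (8 - 11)) = 1/(139 - 3) = 1/136 ≈ 0.0073529)
M(-3)*(b - (101 - 17)) = (6*(-3))*(1/136 - (101 - 17)) = -18*(1/136 - 1*84) = -18*(1/136 - 84) = -18*(-11423/136) = 102807/68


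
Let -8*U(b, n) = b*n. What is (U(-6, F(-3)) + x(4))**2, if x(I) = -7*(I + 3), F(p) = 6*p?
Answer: 15625/4 ≈ 3906.3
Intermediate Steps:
x(I) = -21 - 7*I (x(I) = -7*(3 + I) = -21 - 7*I)
U(b, n) = -b*n/8
(U(-6, F(-3)) + x(4))**2 = (-1/8*(-6)*6*(-3) + (-21 - 7*4))**2 = (-1/8*(-6)*(-18) + (-21 - 28))**2 = (-27/2 - 49)**2 = (-125/2)**2 = 15625/4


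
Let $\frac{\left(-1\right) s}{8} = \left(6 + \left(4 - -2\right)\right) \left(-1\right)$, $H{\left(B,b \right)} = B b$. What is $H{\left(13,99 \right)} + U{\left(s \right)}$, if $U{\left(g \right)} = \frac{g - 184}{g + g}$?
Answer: $\frac{30877}{24} \approx 1286.5$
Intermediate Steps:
$s = 96$ ($s = - 8 \left(6 + \left(4 - -2\right)\right) \left(-1\right) = - 8 \left(6 + \left(4 + 2\right)\right) \left(-1\right) = - 8 \left(6 + 6\right) \left(-1\right) = - 8 \cdot 12 \left(-1\right) = \left(-8\right) \left(-12\right) = 96$)
$U{\left(g \right)} = \frac{-184 + g}{2 g}$
$H{\left(13,99 \right)} + U{\left(s \right)} = 13 \cdot 99 + \frac{-184 + 96}{2 \cdot 96} = 1287 + \frac{1}{2} \cdot \frac{1}{96} \left(-88\right) = 1287 - \frac{11}{24} = \frac{30877}{24}$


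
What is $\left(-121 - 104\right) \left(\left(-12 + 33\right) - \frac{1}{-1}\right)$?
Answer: $-4950$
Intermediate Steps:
$\left(-121 - 104\right) \left(\left(-12 + 33\right) - \frac{1}{-1}\right) = - 225 \left(21 - -1\right) = - 225 \left(21 + 1\right) = \left(-225\right) 22 = -4950$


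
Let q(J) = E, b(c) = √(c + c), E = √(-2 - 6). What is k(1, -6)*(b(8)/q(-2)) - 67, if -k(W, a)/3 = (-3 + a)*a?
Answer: -67 + 162*I*√2 ≈ -67.0 + 229.1*I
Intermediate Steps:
E = 2*I*√2 (E = √(-8) = 2*I*√2 ≈ 2.8284*I)
b(c) = √2*√c (b(c) = √(2*c) = √2*√c)
q(J) = 2*I*√2
k(W, a) = -3*a*(-3 + a) (k(W, a) = -3*(-3 + a)*a = -3*a*(-3 + a))
k(1, -6)*(b(8)/q(-2)) - 67 = (3*(-6)*(3 - 1*(-6)))*((√2*√8)/((2*I*√2))) - 67 = (3*(-6)*(3 + 6))*((√2*(2*√2))*(-I*√2/4)) - 67 = (3*(-6)*9)*(4*(-I*√2/4)) - 67 = -(-162)*I*√2 - 67 = 162*I*√2 - 67 = -67 + 162*I*√2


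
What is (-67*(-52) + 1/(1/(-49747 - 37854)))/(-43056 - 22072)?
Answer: 84117/65128 ≈ 1.2916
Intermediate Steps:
(-67*(-52) + 1/(1/(-49747 - 37854)))/(-43056 - 22072) = (3484 + 1/(1/(-87601)))/(-65128) = (3484 + 1/(-1/87601))*(-1/65128) = (3484 - 87601)*(-1/65128) = -84117*(-1/65128) = 84117/65128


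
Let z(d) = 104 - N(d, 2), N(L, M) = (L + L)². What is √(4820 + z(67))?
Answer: 6*I*√362 ≈ 114.16*I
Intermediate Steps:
N(L, M) = 4*L² (N(L, M) = (2*L)² = 4*L²)
z(d) = 104 - 4*d²
√(4820 + z(67)) = √(4820 + (104 - 4*67²)) = √(4820 + (104 - 4*4489)) = √(4820 + (104 - 17956)) = √(4820 - 17852) = √(-13032) = 6*I*√362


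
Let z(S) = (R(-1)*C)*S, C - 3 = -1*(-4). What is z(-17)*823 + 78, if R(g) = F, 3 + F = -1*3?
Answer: 587700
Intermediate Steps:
F = -6 (F = -3 - 1*3 = -3 - 3 = -6)
C = 7 (C = 3 - 1*(-4) = 3 + 4 = 7)
R(g) = -6
z(S) = -42*S (z(S) = (-6*7)*S = -42*S)
z(-17)*823 + 78 = -42*(-17)*823 + 78 = 714*823 + 78 = 587622 + 78 = 587700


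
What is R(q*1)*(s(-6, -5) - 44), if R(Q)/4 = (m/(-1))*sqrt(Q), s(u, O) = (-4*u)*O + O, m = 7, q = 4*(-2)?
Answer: 9464*I*sqrt(2) ≈ 13384.0*I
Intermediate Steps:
q = -8
s(u, O) = O - 4*O*u (s(u, O) = -4*O*u + O = O - 4*O*u)
R(Q) = -28*sqrt(Q) (R(Q) = 4*((7/(-1))*sqrt(Q)) = 4*((7*(-1))*sqrt(Q)) = 4*(-7*sqrt(Q)) = -28*sqrt(Q))
R(q*1)*(s(-6, -5) - 44) = (-28*2*I*sqrt(2))*(-5*(1 - 4*(-6)) - 44) = (-56*I*sqrt(2))*(-5*(1 + 24) - 44) = (-56*I*sqrt(2))*(-5*25 - 44) = (-56*I*sqrt(2))*(-125 - 44) = -56*I*sqrt(2)*(-169) = 9464*I*sqrt(2)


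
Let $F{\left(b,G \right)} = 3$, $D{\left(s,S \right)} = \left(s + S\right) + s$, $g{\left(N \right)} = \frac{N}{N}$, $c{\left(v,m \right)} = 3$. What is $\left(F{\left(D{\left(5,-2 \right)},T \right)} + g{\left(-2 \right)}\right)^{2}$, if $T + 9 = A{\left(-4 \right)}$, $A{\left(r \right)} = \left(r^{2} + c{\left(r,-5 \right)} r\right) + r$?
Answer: $16$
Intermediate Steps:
$g{\left(N \right)} = 1$
$A{\left(r \right)} = r^{2} + 4 r$ ($A{\left(r \right)} = \left(r^{2} + 3 r\right) + r = r^{2} + 4 r$)
$D{\left(s,S \right)} = S + 2 s$ ($D{\left(s,S \right)} = \left(S + s\right) + s = S + 2 s$)
$T = -9$ ($T = -9 - 4 \left(4 - 4\right) = -9 - 0 = -9 + 0 = -9$)
$\left(F{\left(D{\left(5,-2 \right)},T \right)} + g{\left(-2 \right)}\right)^{2} = \left(3 + 1\right)^{2} = 4^{2} = 16$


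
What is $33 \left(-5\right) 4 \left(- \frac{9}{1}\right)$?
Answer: $5940$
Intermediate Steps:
$33 \left(-5\right) 4 \left(- \frac{9}{1}\right) = 33 \left(- 20 \left(\left(-9\right) 1\right)\right) = 33 \left(\left(-20\right) \left(-9\right)\right) = 33 \cdot 180 = 5940$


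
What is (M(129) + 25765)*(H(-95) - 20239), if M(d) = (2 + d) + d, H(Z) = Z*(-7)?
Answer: -509413350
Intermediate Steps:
H(Z) = -7*Z
M(d) = 2 + 2*d
(M(129) + 25765)*(H(-95) - 20239) = ((2 + 2*129) + 25765)*(-7*(-95) - 20239) = ((2 + 258) + 25765)*(665 - 20239) = (260 + 25765)*(-19574) = 26025*(-19574) = -509413350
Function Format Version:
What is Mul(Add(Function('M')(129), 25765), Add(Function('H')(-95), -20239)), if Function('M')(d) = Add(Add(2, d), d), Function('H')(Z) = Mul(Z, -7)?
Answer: -509413350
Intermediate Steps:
Function('H')(Z) = Mul(-7, Z)
Function('M')(d) = Add(2, Mul(2, d))
Mul(Add(Function('M')(129), 25765), Add(Function('H')(-95), -20239)) = Mul(Add(Add(2, Mul(2, 129)), 25765), Add(Mul(-7, -95), -20239)) = Mul(Add(Add(2, 258), 25765), Add(665, -20239)) = Mul(Add(260, 25765), -19574) = Mul(26025, -19574) = -509413350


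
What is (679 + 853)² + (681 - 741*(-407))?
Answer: 2649292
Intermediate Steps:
(679 + 853)² + (681 - 741*(-407)) = 1532² + (681 + 301587) = 2347024 + 302268 = 2649292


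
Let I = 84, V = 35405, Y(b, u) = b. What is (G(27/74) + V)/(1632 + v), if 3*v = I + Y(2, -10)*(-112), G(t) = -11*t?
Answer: 7859019/351944 ≈ 22.330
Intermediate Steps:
v = -140/3 (v = (84 + 2*(-112))/3 = (84 - 224)/3 = (⅓)*(-140) = -140/3 ≈ -46.667)
(G(27/74) + V)/(1632 + v) = (-297/74 + 35405)/(1632 - 140/3) = (-297/74 + 35405)/(4756/3) = (-11*27/74 + 35405)*(3/4756) = (-297/74 + 35405)*(3/4756) = (2619673/74)*(3/4756) = 7859019/351944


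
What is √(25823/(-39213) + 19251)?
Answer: 2*√822235219870/13071 ≈ 138.75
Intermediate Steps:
√(25823/(-39213) + 19251) = √(25823*(-1/39213) + 19251) = √(-25823/39213 + 19251) = √(754863640/39213) = 2*√822235219870/13071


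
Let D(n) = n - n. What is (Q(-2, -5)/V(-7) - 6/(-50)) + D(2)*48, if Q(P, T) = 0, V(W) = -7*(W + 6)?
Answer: 3/25 ≈ 0.12000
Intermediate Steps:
V(W) = -42 - 7*W (V(W) = -7*(6 + W) = -42 - 7*W)
D(n) = 0
(Q(-2, -5)/V(-7) - 6/(-50)) + D(2)*48 = (0/(-42 - 7*(-7)) - 6/(-50)) + 0*48 = (0/(-42 + 49) - 6*(-1/50)) + 0 = (0/7 + 3/25) + 0 = (0*(⅐) + 3/25) + 0 = (0 + 3/25) + 0 = 3/25 + 0 = 3/25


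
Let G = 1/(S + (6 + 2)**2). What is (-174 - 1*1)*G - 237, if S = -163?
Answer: -23288/99 ≈ -235.23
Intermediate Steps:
G = -1/99 (G = 1/(-163 + (6 + 2)**2) = 1/(-163 + 8**2) = 1/(-163 + 64) = 1/(-99) = -1/99 ≈ -0.010101)
(-174 - 1*1)*G - 237 = (-174 - 1*1)*(-1/99) - 237 = (-174 - 1)*(-1/99) - 237 = -175*(-1/99) - 237 = 175/99 - 237 = -23288/99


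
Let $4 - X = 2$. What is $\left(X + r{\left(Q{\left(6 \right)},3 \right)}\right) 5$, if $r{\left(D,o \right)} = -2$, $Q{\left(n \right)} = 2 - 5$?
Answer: $0$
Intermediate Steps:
$Q{\left(n \right)} = -3$ ($Q{\left(n \right)} = 2 - 5 = -3$)
$X = 2$ ($X = 4 - 2 = 2$)
$\left(X + r{\left(Q{\left(6 \right)},3 \right)}\right) 5 = \left(2 - 2\right) 5 = 0 \cdot 5 = 0$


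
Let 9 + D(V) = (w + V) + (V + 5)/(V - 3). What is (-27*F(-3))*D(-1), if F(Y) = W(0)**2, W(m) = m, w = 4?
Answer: 0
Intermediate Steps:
F(Y) = 0 (F(Y) = 0**2 = 0)
D(V) = -5 + V + (5 + V)/(-3 + V) (D(V) = -9 + ((4 + V) + (V + 5)/(V - 3)) = -9 + ((4 + V) + (5 + V)/(-3 + V)) = -9 + (4 + V + (5 + V)/(-3 + V)) = -5 + V + (5 + V)/(-3 + V))
(-27*F(-3))*D(-1) = (-27*0)*((20 + (-1)**2 - 7*(-1))/(-3 - 1)) = 0*((20 + 1 + 7)/(-4)) = 0*(-1/4*28) = 0*(-7) = 0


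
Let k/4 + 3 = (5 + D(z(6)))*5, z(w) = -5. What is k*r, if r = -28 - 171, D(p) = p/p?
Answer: -21492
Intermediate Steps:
D(p) = 1
k = 108 (k = -12 + 4*((5 + 1)*5) = -12 + 4*(6*5) = -12 + 4*30 = -12 + 120 = 108)
r = -199
k*r = 108*(-199) = -21492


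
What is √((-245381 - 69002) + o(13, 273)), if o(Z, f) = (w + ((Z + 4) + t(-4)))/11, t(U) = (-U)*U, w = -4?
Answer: 2*I*√9510094/11 ≈ 560.7*I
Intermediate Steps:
t(U) = -U²
o(Z, f) = -16/11 + Z/11 (o(Z, f) = (-4 + ((Z + 4) - 1*(-4)²))/11 = (-4 + ((4 + Z) - 1*16))*(1/11) = (-4 + ((4 + Z) - 16))*(1/11) = (-4 + (-12 + Z))*(1/11) = (-16 + Z)*(1/11) = -16/11 + Z/11)
√((-245381 - 69002) + o(13, 273)) = √((-245381 - 69002) + (-16/11 + (1/11)*13)) = √(-314383 + (-16/11 + 13/11)) = √(-314383 - 3/11) = √(-3458216/11) = 2*I*√9510094/11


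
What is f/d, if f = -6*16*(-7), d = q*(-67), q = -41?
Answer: 672/2747 ≈ 0.24463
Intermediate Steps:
d = 2747 (d = -41*(-67) = 2747)
f = 672 (f = -96*(-7) = 672)
f/d = 672/2747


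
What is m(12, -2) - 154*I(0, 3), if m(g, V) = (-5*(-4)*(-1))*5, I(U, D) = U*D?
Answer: -100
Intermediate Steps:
I(U, D) = D*U
m(g, V) = -100 (m(g, V) = (20*(-1))*5 = -20*5 = -100)
m(12, -2) - 154*I(0, 3) = -100 - 462*0 = -100 - 154*0 = -100 + 0 = -100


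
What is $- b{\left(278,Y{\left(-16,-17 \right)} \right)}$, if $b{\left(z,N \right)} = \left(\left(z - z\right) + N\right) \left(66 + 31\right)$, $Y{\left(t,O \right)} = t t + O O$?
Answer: $-52865$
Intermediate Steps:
$Y{\left(t,O \right)} = O^{2} + t^{2}$ ($Y{\left(t,O \right)} = t^{2} + O^{2} = O^{2} + t^{2}$)
$b{\left(z,N \right)} = 97 N$ ($b{\left(z,N \right)} = \left(0 + N\right) 97 = N 97 = 97 N$)
$- b{\left(278,Y{\left(-16,-17 \right)} \right)} = - 97 \left(\left(-17\right)^{2} + \left(-16\right)^{2}\right) = - 97 \left(289 + 256\right) = - 97 \cdot 545 = \left(-1\right) 52865 = -52865$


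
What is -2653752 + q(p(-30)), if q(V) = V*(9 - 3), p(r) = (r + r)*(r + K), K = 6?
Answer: -2645112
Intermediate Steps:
p(r) = 2*r*(6 + r) (p(r) = (r + r)*(r + 6) = (2*r)*(6 + r) = 2*r*(6 + r))
q(V) = 6*V (q(V) = V*6 = 6*V)
-2653752 + q(p(-30)) = -2653752 + 6*(2*(-30)*(6 - 30)) = -2653752 + 6*(2*(-30)*(-24)) = -2653752 + 6*1440 = -2653752 + 8640 = -2645112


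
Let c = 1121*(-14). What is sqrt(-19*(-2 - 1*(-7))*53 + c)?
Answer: I*sqrt(20729) ≈ 143.98*I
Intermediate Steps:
c = -15694
sqrt(-19*(-2 - 1*(-7))*53 + c) = sqrt(-19*(-2 - 1*(-7))*53 - 15694) = sqrt(-19*(-2 + 7)*53 - 15694) = sqrt(-95*53 - 15694) = sqrt(-19*265 - 15694) = sqrt(-5035 - 15694) = sqrt(-20729) = I*sqrt(20729)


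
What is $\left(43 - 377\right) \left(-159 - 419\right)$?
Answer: $193052$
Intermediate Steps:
$\left(43 - 377\right) \left(-159 - 419\right) = \left(43 - 377\right) \left(-578\right) = \left(-334\right) \left(-578\right) = 193052$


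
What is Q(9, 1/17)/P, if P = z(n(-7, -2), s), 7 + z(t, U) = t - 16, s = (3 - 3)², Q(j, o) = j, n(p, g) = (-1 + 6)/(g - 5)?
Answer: -63/166 ≈ -0.37952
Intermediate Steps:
n(p, g) = 5/(-5 + g)
s = 0 (s = 0² = 0)
z(t, U) = -23 + t (z(t, U) = -7 + (t - 16) = -7 + (-16 + t) = -23 + t)
P = -166/7 (P = -23 + 5/(-5 - 2) = -23 + 5/(-7) = -23 + 5*(-⅐) = -23 - 5/7 = -166/7 ≈ -23.714)
Q(9, 1/17)/P = 9/(-166/7) = 9*(-7/166) = -63/166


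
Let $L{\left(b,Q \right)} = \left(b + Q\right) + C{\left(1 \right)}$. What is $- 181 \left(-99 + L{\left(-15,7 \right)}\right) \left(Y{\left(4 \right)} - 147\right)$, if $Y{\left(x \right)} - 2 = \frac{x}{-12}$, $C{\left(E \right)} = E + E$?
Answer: $-2762060$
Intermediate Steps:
$C{\left(E \right)} = 2 E$
$Y{\left(x \right)} = 2 - \frac{x}{12}$ ($Y{\left(x \right)} = 2 + \frac{x}{-12} = 2 + x \left(- \frac{1}{12}\right) = 2 - \frac{x}{12}$)
$L{\left(b,Q \right)} = 2 + Q + b$ ($L{\left(b,Q \right)} = \left(b + Q\right) + 2 \cdot 1 = \left(Q + b\right) + 2 = 2 + Q + b$)
$- 181 \left(-99 + L{\left(-15,7 \right)}\right) \left(Y{\left(4 \right)} - 147\right) = - 181 \left(-99 + \left(2 + 7 - 15\right)\right) \left(\left(2 - \frac{1}{3}\right) - 147\right) = - 181 \left(-99 - 6\right) \left(\left(2 - \frac{1}{3}\right) - 147\right) = - 181 \left(- 105 \left(\frac{5}{3} - 147\right)\right) = - 181 \left(\left(-105\right) \left(- \frac{436}{3}\right)\right) = \left(-181\right) 15260 = -2762060$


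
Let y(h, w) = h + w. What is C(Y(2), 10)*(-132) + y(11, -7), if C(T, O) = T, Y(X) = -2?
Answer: 268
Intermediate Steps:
C(Y(2), 10)*(-132) + y(11, -7) = -2*(-132) + (11 - 7) = 264 + 4 = 268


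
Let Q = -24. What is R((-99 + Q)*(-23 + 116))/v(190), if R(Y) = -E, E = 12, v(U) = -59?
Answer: 12/59 ≈ 0.20339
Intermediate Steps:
R(Y) = -12 (R(Y) = -1*12 = -12)
R((-99 + Q)*(-23 + 116))/v(190) = -12/(-59) = -12*(-1/59) = 12/59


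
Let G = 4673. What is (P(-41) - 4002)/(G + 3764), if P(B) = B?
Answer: -311/649 ≈ -0.47920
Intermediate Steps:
(P(-41) - 4002)/(G + 3764) = (-41 - 4002)/(4673 + 3764) = -4043/8437 = -4043*1/8437 = -311/649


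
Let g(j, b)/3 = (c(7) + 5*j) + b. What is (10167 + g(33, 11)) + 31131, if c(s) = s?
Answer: 41847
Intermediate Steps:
g(j, b) = 21 + 3*b + 15*j (g(j, b) = 3*((7 + 5*j) + b) = 3*(7 + b + 5*j) = 21 + 3*b + 15*j)
(10167 + g(33, 11)) + 31131 = (10167 + (21 + 3*11 + 15*33)) + 31131 = (10167 + (21 + 33 + 495)) + 31131 = (10167 + 549) + 31131 = 10716 + 31131 = 41847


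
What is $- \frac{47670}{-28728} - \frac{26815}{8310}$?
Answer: $- \frac{296987}{189468} \approx -1.5675$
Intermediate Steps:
$- \frac{47670}{-28728} - \frac{26815}{8310} = \left(-47670\right) \left(- \frac{1}{28728}\right) - \frac{5363}{1662} = \frac{1135}{684} - \frac{5363}{1662} = - \frac{296987}{189468}$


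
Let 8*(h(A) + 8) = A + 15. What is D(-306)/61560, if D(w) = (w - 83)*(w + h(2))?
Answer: 194111/98496 ≈ 1.9708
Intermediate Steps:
h(A) = -49/8 + A/8 (h(A) = -8 + (A + 15)/8 = -8 + (15 + A)/8 = -8 + (15/8 + A/8) = -49/8 + A/8)
D(w) = (-83 + w)*(-47/8 + w) (D(w) = (w - 83)*(w + (-49/8 + (1/8)*2)) = (-83 + w)*(w + (-49/8 + 1/4)) = (-83 + w)*(w - 47/8) = (-83 + w)*(-47/8 + w))
D(-306)/61560 = (3901/8 + (-306)**2 - 711/8*(-306))/61560 = (3901/8 + 93636 + 108783/4)*(1/61560) = (970555/8)*(1/61560) = 194111/98496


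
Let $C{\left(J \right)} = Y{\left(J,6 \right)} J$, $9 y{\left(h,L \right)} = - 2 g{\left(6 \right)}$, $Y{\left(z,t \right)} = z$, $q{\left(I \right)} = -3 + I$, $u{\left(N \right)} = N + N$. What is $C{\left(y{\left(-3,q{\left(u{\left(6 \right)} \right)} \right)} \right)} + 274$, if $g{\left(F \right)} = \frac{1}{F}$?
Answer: $\frac{199747}{729} \approx 274.0$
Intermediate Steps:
$u{\left(N \right)} = 2 N$
$y{\left(h,L \right)} = - \frac{1}{27}$ ($y{\left(h,L \right)} = \frac{\left(-2\right) \frac{1}{6}}{9} = \frac{1}{9} \left(- \frac{1}{3}\right) = - \frac{1}{27}$)
$C{\left(J \right)} = J^{2}$ ($C{\left(J \right)} = J J = J^{2}$)
$C{\left(y{\left(-3,q{\left(u{\left(6 \right)} \right)} \right)} \right)} + 274 = \left(- \frac{1}{27}\right)^{2} + 274 = \frac{1}{729} + 274 = \frac{199747}{729}$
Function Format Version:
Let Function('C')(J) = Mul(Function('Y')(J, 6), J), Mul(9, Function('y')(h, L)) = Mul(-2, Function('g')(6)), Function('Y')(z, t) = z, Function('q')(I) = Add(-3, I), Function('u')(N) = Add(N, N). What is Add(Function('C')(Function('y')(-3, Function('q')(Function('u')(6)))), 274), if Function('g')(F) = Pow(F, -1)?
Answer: Rational(199747, 729) ≈ 274.00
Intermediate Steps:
Function('u')(N) = Mul(2, N)
Function('y')(h, L) = Rational(-1, 27) (Function('y')(h, L) = Mul(Rational(1, 9), Mul(-2, Pow(6, -1))) = Mul(Rational(1, 9), Mul(-2, Rational(1, 6))) = Mul(Rational(1, 9), Rational(-1, 3)) = Rational(-1, 27))
Function('C')(J) = Pow(J, 2) (Function('C')(J) = Mul(J, J) = Pow(J, 2))
Add(Function('C')(Function('y')(-3, Function('q')(Function('u')(6)))), 274) = Add(Pow(Rational(-1, 27), 2), 274) = Add(Rational(1, 729), 274) = Rational(199747, 729)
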